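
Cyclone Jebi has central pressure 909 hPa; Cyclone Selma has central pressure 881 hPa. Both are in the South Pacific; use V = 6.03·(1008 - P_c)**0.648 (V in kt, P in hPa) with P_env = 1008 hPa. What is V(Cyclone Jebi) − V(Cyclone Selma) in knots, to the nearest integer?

Cyclone Jebi: ΔP = 99; V ≈ 6.03 × 99^0.648 ≈ 118.44 kt.
Cyclone Selma: ΔP = 127; V ≈ 6.03 × 127^0.648 ≈ 139.18 kt.
Difference ≈ 118.44 − 139.18 = -20.74 → -21 kt.

-21 kt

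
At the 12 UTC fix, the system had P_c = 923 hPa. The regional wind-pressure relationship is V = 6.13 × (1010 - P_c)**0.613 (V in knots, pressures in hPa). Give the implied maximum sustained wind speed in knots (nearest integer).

95 kt

ΔP = 1010 − 923 = 87 hPa.
87^0.613 ≈ 15.450.
V ≈ 6.13 × 15.450 ≈ 94.7 kt.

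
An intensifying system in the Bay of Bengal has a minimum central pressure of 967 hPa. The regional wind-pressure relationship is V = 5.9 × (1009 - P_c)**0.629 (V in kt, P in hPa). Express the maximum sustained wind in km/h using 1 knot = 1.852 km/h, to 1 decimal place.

ΔP = 1009 − 967 = 42 hPa.
V ≈ 5.9 × 42^0.629 = 5.9 × 10.496 ≈ 61.926 kt.
61.926 × 1.852 ≈ 114.69 km/h → 114.7 km/h.

114.7 km/h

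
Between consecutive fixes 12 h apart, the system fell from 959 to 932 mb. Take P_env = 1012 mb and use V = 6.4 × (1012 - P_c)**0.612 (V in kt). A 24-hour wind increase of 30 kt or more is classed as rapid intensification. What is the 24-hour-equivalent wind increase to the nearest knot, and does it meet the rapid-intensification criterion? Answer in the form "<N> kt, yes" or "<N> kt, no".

42 kt, yes

V₁: ΔP = 53, V ≈ 6.4 × 53^0.612 ≈ 72.68 kt.
V₂: ΔP = 80, V ≈ 6.4 × 80^0.612 ≈ 93.51 kt.
ΔV over 12 h = 20.83 kt → 24 h equivalent = 20.83 × 24/12 ≈ 41.66 kt.
42 kt ≥ 30 kt ⇒ rapid intensification.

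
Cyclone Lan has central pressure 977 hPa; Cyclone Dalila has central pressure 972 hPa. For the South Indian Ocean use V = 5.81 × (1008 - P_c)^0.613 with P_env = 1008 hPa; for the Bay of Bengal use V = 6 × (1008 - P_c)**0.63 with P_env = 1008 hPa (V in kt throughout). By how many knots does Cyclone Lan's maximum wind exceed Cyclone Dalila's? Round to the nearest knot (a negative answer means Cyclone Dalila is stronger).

Cyclone Lan: ΔP = 31; V ≈ 5.81 × 31^0.613 ≈ 47.68 kt.
Cyclone Dalila: ΔP = 36; V ≈ 6 × 36^0.63 ≈ 57.36 kt.
Difference ≈ 47.68 − 57.36 = -9.68 → -10 kt.

-10 kt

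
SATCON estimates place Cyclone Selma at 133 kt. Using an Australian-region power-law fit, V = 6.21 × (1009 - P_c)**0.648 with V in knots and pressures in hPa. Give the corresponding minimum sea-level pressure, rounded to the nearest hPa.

ΔP = (V / 6.21)^(1/0.648) = (133/6.21)^1.543.
133/6.21 = 21.417; 21.417^1.543 ≈ 113.15 hPa.
P_c = 1009 − 113.15 = 895.85 ≈ 896 hPa.

896 hPa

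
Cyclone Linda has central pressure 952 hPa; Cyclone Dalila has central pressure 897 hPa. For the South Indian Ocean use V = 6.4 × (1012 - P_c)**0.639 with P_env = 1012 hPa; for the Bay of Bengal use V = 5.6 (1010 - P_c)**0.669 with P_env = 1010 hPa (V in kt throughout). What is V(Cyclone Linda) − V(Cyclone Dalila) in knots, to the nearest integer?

-45 kt

Cyclone Linda: ΔP = 60; V ≈ 6.4 × 60^0.639 ≈ 87.58 kt.
Cyclone Dalila: ΔP = 113; V ≈ 5.6 × 113^0.669 ≈ 132.34 kt.
Difference ≈ 87.58 − 132.34 = -44.76 → -45 kt.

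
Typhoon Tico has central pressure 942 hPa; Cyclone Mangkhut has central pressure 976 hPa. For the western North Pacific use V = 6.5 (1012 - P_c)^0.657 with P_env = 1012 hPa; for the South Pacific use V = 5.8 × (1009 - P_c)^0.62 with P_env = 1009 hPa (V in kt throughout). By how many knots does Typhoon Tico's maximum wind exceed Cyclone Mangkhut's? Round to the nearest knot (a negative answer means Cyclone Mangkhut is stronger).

Typhoon Tico: ΔP = 70; V ≈ 6.5 × 70^0.657 ≈ 105.96 kt.
Cyclone Mangkhut: ΔP = 33; V ≈ 5.8 × 33^0.62 ≈ 50.69 kt.
Difference ≈ 105.96 − 50.69 = 55.27 → 55 kt.

55 kt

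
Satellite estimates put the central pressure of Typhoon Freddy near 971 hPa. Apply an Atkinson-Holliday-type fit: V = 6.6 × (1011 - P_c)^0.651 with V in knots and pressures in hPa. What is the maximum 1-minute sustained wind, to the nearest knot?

ΔP = 1011 − 971 = 40 hPa.
40^0.651 ≈ 11.039.
V ≈ 6.6 × 11.039 ≈ 72.9 kt.

73 kt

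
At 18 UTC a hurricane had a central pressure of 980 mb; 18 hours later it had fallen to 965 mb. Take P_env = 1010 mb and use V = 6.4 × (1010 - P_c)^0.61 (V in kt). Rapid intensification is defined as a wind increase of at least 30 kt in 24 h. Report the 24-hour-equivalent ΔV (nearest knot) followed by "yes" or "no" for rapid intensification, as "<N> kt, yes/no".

V₁: ΔP = 30, V ≈ 6.4 × 30^0.61 ≈ 50.96 kt.
V₂: ΔP = 45, V ≈ 6.4 × 45^0.61 ≈ 65.26 kt.
ΔV over 18 h = 14.30 kt → 24 h equivalent = 14.30 × 24/18 ≈ 19.07 kt.
19 kt < 30 kt ⇒ not rapid intensification.

19 kt, no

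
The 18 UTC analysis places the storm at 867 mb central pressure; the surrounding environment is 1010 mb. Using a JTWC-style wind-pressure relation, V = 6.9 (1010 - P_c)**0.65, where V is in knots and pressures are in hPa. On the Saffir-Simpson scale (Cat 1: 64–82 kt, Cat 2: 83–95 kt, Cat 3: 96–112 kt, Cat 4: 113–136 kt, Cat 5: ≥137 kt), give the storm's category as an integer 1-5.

5

ΔP = 1010 − 867 = 143 mb.
V ≈ 6.9 × 143^0.65 = 6.9 × 25.17 ≈ 174 kt.
174 kt falls in the Category 5 band.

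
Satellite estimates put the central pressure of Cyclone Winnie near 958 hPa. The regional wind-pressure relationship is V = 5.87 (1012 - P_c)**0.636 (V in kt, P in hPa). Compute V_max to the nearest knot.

74 kt

ΔP = 1012 − 958 = 54 hPa.
54^0.636 ≈ 12.642.
V ≈ 5.87 × 12.642 ≈ 74.2 kt.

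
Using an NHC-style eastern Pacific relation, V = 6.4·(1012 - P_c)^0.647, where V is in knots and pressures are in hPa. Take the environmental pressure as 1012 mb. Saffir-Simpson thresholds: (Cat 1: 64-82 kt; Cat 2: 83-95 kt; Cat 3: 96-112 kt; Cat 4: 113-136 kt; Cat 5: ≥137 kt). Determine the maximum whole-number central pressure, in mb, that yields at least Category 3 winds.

Category 3 begins at V = 96 kt.
Required ΔP = (96/6.4)^(1/0.647) = 15.000^1.546 ≈ 65.73 mb.
P_c ≤ 1012 − 65.73 = 946.27, so the highest integer P_c is 946 mb.

946 mb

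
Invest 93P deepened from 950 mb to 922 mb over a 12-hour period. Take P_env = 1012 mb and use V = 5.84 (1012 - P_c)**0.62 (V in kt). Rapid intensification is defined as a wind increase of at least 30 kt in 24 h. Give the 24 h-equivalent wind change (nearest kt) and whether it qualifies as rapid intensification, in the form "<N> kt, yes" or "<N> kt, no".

V₁: ΔP = 62, V ≈ 5.84 × 62^0.62 ≈ 75.46 kt.
V₂: ΔP = 90, V ≈ 5.84 × 90^0.62 ≈ 95.07 kt.
ΔV over 12 h = 19.61 kt → 24 h equivalent = 19.61 × 24/12 ≈ 39.22 kt.
39 kt ≥ 30 kt ⇒ rapid intensification.

39 kt, yes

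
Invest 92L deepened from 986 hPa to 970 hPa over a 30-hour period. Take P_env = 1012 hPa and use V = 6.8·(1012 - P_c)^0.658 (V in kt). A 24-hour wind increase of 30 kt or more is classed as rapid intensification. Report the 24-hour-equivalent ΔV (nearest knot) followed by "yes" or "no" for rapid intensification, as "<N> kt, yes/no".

V₁: ΔP = 26, V ≈ 6.8 × 26^0.658 ≈ 58.02 kt.
V₂: ΔP = 42, V ≈ 6.8 × 42^0.658 ≈ 79.54 kt.
ΔV over 30 h = 21.52 kt → 24 h equivalent = 21.52 × 24/30 ≈ 17.22 kt.
17 kt < 30 kt ⇒ not rapid intensification.

17 kt, no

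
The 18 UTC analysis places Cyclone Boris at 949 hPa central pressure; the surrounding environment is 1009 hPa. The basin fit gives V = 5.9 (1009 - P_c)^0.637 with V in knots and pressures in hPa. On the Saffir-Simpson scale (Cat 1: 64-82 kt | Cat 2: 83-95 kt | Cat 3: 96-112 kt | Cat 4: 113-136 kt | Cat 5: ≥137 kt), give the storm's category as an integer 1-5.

1

ΔP = 1009 − 949 = 60 hPa.
V ≈ 5.9 × 60^0.637 = 5.9 × 13.57 ≈ 80 kt.
80 kt falls in the Category 1 band.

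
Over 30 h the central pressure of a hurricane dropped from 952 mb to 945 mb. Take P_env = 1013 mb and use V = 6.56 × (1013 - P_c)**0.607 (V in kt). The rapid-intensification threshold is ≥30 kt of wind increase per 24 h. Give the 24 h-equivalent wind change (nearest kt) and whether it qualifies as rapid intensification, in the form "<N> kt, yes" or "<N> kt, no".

4 kt, no

V₁: ΔP = 61, V ≈ 6.56 × 61^0.607 ≈ 79.54 kt.
V₂: ΔP = 68, V ≈ 6.56 × 68^0.607 ≈ 84.96 kt.
ΔV over 30 h = 5.42 kt → 24 h equivalent = 5.42 × 24/30 ≈ 4.34 kt.
4 kt < 30 kt ⇒ not rapid intensification.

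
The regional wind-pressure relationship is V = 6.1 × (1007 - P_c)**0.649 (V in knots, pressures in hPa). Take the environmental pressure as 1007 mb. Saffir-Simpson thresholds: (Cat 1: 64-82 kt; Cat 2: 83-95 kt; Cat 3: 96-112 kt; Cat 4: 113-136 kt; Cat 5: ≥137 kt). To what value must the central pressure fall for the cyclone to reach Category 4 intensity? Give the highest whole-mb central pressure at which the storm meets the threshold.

Category 4 begins at V = 113 kt.
Required ΔP = (113/6.1)^(1/0.649) = 18.525^1.541 ≈ 89.82 mb.
P_c ≤ 1007 − 89.82 = 917.18, so the highest integer P_c is 917 mb.

917 mb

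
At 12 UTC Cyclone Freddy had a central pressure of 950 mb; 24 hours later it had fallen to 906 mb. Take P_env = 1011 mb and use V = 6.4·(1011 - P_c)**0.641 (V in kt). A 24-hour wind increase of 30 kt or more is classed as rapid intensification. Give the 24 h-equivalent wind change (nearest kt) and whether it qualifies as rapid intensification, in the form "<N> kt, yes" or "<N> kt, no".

37 kt, yes

V₁: ΔP = 61, V ≈ 6.4 × 61^0.641 ≈ 89.24 kt.
V₂: ΔP = 105, V ≈ 6.4 × 105^0.641 ≈ 126.40 kt.
ΔV over 24 h = 37.16 kt → 24 h equivalent = 37.16 × 24/24 ≈ 37.16 kt.
37 kt ≥ 30 kt ⇒ rapid intensification.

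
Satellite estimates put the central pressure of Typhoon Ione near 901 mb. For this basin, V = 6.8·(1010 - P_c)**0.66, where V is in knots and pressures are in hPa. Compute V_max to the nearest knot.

150 kt

ΔP = 1010 − 901 = 109 mb.
109^0.66 ≈ 22.116.
V ≈ 6.8 × 22.116 ≈ 150.4 kt.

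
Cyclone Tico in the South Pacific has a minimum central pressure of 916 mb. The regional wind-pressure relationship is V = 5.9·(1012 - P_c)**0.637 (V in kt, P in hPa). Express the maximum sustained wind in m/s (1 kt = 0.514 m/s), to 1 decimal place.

ΔP = 1012 − 916 = 96 mb.
V ≈ 5.9 × 96^0.637 = 5.9 × 18.311 ≈ 108.034 kt.
108.034 × 0.514 ≈ 55.53 m/s → 55.5 m/s.

55.5 m/s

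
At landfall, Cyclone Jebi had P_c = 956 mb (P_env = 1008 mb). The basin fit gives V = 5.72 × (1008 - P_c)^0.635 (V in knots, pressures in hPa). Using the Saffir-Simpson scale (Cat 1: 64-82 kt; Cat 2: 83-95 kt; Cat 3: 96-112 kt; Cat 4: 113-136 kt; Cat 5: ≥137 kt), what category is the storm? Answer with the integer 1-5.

ΔP = 1008 − 956 = 52 mb.
V ≈ 5.72 × 52^0.635 = 5.72 × 12.29 ≈ 70 kt.
70 kt falls in the Category 1 band.

1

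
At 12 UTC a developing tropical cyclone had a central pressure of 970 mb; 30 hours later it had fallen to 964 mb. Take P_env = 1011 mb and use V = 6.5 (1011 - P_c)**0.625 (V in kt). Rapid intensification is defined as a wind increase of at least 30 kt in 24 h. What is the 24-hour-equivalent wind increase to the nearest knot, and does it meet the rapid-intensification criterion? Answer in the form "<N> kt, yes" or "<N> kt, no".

5 kt, no

V₁: ΔP = 41, V ≈ 6.5 × 41^0.625 ≈ 66.21 kt.
V₂: ΔP = 47, V ≈ 6.5 × 47^0.625 ≈ 72.11 kt.
ΔV over 30 h = 5.90 kt → 24 h equivalent = 5.90 × 24/30 ≈ 4.72 kt.
5 kt < 30 kt ⇒ not rapid intensification.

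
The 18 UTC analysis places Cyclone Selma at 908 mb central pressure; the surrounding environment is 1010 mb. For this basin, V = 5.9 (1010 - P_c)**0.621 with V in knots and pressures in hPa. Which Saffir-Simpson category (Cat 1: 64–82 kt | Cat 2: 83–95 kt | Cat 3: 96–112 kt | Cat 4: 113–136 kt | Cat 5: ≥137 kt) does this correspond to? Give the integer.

3

ΔP = 1010 − 908 = 102 mb.
V ≈ 5.9 × 102^0.621 = 5.9 × 17.67 ≈ 104 kt.
104 kt falls in the Category 3 band.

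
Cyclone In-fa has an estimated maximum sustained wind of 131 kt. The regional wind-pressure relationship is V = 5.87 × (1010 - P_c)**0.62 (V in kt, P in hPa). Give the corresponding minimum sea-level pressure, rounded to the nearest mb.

ΔP = (V / 5.87)^(1/0.62) = (131/5.87)^1.613.
131/5.87 = 22.317; 22.317^1.613 ≈ 149.70 mb.
P_c = 1010 − 149.70 = 860.30 ≈ 860 mb.

860 mb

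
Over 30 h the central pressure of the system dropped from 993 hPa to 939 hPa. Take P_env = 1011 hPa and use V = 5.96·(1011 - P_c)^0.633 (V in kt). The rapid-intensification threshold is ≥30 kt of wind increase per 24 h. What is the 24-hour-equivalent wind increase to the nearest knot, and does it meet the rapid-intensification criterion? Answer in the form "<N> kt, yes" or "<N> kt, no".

42 kt, yes

V₁: ΔP = 18, V ≈ 5.96 × 18^0.633 ≈ 37.14 kt.
V₂: ΔP = 72, V ≈ 5.96 × 72^0.633 ≈ 89.32 kt.
ΔV over 30 h = 52.18 kt → 24 h equivalent = 52.18 × 24/30 ≈ 41.74 kt.
42 kt ≥ 30 kt ⇒ rapid intensification.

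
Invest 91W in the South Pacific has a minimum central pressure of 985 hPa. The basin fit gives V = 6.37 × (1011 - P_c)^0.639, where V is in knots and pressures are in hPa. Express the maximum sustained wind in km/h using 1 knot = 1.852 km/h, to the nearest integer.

ΔP = 1011 − 985 = 26 hPa.
V ≈ 6.37 × 26^0.639 = 6.37 × 8.020 ≈ 51.087 kt.
51.087 × 1.852 ≈ 94.61 km/h → 95 km/h.

95 km/h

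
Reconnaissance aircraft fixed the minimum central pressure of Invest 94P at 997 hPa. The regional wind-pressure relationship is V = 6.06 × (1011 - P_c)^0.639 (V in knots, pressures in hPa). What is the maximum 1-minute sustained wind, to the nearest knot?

33 kt

ΔP = 1011 − 997 = 14 hPa.
14^0.639 ≈ 5.400.
V ≈ 6.06 × 5.400 ≈ 32.7 kt.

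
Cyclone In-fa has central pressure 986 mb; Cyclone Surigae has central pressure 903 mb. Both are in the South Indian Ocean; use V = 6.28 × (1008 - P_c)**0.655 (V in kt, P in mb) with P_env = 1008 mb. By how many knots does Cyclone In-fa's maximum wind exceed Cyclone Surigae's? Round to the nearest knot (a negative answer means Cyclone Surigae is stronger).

Cyclone In-fa: ΔP = 22; V ≈ 6.28 × 22^0.655 ≈ 47.56 kt.
Cyclone Surigae: ΔP = 105; V ≈ 6.28 × 105^0.655 ≈ 132.38 kt.
Difference ≈ 47.56 − 132.38 = -84.82 → -85 kt.

-85 kt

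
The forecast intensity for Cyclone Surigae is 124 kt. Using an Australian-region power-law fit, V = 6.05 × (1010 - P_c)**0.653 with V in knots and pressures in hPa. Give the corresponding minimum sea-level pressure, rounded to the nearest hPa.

ΔP = (V / 6.05)^(1/0.653) = (124/6.05)^1.531.
124/6.05 = 20.496; 20.496^1.531 ≈ 102.02 hPa.
P_c = 1010 − 102.02 = 907.98 ≈ 908 hPa.

908 hPa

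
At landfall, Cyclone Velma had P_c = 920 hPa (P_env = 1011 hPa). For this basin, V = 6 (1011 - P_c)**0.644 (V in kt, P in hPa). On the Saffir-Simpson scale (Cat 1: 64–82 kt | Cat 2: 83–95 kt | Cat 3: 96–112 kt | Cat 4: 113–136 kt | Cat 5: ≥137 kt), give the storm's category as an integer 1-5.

3

ΔP = 1011 − 920 = 91 hPa.
V ≈ 6 × 91^0.644 = 6 × 18.27 ≈ 110 kt.
110 kt falls in the Category 3 band.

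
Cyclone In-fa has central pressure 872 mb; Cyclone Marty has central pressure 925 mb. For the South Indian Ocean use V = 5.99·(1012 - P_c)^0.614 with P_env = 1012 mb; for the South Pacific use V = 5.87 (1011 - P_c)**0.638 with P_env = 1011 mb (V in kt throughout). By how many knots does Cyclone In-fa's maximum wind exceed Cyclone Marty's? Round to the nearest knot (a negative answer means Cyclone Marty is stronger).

24 kt

Cyclone In-fa: ΔP = 140; V ≈ 5.99 × 140^0.614 ≈ 124.49 kt.
Cyclone Marty: ΔP = 86; V ≈ 5.87 × 86^0.638 ≈ 100.66 kt.
Difference ≈ 124.49 − 100.66 = 23.83 → 24 kt.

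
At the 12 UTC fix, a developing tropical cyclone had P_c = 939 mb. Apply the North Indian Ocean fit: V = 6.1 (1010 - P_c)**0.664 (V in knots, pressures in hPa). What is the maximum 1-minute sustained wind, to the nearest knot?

ΔP = 1010 − 939 = 71 mb.
71^0.664 ≈ 16.953.
V ≈ 6.1 × 16.953 ≈ 103.4 kt.

103 kt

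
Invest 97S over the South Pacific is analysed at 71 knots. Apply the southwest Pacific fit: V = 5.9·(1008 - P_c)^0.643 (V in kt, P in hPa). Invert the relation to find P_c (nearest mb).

960 mb

ΔP = (V / 5.9)^(1/0.643) = (71/5.9)^1.555.
71/5.9 = 12.034; 12.034^1.555 ≈ 47.89 mb.
P_c = 1008 − 47.89 = 960.11 ≈ 960 mb.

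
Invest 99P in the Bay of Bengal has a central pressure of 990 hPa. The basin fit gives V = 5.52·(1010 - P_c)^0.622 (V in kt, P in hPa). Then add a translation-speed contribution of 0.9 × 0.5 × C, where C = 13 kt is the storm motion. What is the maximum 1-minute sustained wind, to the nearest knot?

ΔP = 1010 − 990 = 20 hPa.
20^0.622 ≈ 6.445.
V ≈ 5.52 × 6.445 ≈ 35.6 kt.
Translation term: 0.9 × 0.5 × 13 = 5.85 kt.
Corrected V ≈ 41.45 kt → 41 kt.

41 kt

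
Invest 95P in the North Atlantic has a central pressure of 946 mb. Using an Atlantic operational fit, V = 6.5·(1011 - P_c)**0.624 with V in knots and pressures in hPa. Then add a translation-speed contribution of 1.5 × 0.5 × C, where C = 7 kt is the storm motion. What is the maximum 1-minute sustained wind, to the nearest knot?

93 kt

ΔP = 1011 − 946 = 65 mb.
65^0.624 ≈ 13.529.
V ≈ 6.5 × 13.529 ≈ 87.9 kt.
Translation term: 1.5 × 0.5 × 7 = 5.25 kt.
Corrected V ≈ 93.15 kt → 93 kt.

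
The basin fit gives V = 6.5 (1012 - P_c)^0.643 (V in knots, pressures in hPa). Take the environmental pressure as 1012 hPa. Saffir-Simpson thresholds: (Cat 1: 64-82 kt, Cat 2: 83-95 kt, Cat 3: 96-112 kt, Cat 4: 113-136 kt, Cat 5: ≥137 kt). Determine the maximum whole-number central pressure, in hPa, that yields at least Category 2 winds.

959 hPa

Category 2 begins at V = 83 kt.
Required ΔP = (83/6.5)^(1/0.643) = 12.769^1.555 ≈ 52.52 hPa.
P_c ≤ 1012 − 52.52 = 959.48, so the highest integer P_c is 959 hPa.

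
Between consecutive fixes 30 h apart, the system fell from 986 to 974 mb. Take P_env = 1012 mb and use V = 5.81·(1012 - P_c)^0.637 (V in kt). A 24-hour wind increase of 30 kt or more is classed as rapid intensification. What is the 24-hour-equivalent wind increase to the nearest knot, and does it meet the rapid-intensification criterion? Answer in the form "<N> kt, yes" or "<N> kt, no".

10 kt, no

V₁: ΔP = 26, V ≈ 5.81 × 26^0.637 ≈ 46.29 kt.
V₂: ΔP = 38, V ≈ 5.81 × 38^0.637 ≈ 58.95 kt.
ΔV over 30 h = 12.66 kt → 24 h equivalent = 12.66 × 24/30 ≈ 10.13 kt.
10 kt < 30 kt ⇒ not rapid intensification.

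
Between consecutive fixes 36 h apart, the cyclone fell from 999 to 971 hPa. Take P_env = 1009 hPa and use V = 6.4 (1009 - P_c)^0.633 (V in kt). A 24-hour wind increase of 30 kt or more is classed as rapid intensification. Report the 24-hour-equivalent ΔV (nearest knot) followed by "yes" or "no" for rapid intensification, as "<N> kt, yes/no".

24 kt, no

V₁: ΔP = 10, V ≈ 6.4 × 10^0.633 ≈ 27.49 kt.
V₂: ΔP = 38, V ≈ 6.4 × 38^0.633 ≈ 64.00 kt.
ΔV over 36 h = 36.51 kt → 24 h equivalent = 36.51 × 24/36 ≈ 24.34 kt.
24 kt < 30 kt ⇒ not rapid intensification.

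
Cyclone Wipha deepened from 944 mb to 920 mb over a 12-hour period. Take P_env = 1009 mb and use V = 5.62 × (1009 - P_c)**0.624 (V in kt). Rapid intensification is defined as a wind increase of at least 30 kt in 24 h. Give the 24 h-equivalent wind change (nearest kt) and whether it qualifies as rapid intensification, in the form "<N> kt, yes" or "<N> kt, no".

33 kt, yes

V₁: ΔP = 65, V ≈ 5.62 × 65^0.624 ≈ 76.03 kt.
V₂: ΔP = 89, V ≈ 5.62 × 89^0.624 ≈ 92.50 kt.
ΔV over 12 h = 16.47 kt → 24 h equivalent = 16.47 × 24/12 ≈ 32.94 kt.
33 kt ≥ 30 kt ⇒ rapid intensification.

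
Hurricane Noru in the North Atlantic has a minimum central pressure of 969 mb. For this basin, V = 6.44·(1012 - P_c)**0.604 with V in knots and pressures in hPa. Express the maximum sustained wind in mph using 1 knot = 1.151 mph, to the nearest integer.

ΔP = 1012 − 969 = 43 mb.
V ≈ 6.44 × 43^0.604 = 6.44 × 9.696 ≈ 62.445 kt.
62.445 × 1.151 ≈ 71.87 mph → 72 mph.

72 mph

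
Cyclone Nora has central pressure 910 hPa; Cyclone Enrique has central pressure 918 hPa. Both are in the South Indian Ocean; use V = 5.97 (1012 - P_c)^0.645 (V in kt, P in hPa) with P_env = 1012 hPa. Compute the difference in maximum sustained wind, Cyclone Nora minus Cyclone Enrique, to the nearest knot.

Cyclone Nora: ΔP = 102; V ≈ 5.97 × 102^0.645 ≈ 117.90 kt.
Cyclone Enrique: ΔP = 94; V ≈ 5.97 × 94^0.645 ≈ 111.85 kt.
Difference ≈ 117.90 − 111.85 = 6.05 → 6 kt.

6 kt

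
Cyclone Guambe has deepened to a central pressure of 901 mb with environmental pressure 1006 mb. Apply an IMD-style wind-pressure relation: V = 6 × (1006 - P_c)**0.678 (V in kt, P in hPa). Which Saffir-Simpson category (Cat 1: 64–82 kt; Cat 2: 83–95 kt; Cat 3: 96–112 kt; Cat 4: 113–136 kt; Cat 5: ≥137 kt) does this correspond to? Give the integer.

5

ΔP = 1006 − 901 = 105 mb.
V ≈ 6 × 105^0.678 = 6 × 23.46 ≈ 141 kt.
141 kt falls in the Category 5 band.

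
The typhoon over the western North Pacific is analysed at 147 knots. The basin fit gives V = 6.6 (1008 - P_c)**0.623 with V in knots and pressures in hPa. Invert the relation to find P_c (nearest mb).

ΔP = (V / 6.6)^(1/0.623) = (147/6.6)^1.605.
147/6.6 = 22.273; 22.273^1.605 ≈ 145.67 mb.
P_c = 1008 − 145.67 = 862.33 ≈ 862 mb.

862 mb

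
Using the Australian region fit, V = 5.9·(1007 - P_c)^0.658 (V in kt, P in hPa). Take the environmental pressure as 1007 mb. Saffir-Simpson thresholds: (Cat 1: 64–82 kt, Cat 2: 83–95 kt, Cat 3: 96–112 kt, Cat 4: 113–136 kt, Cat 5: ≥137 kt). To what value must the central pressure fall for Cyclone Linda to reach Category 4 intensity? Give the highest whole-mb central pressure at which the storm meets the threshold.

Category 4 begins at V = 113 kt.
Required ΔP = (113/5.9)^(1/0.658) = 19.153^1.520 ≈ 88.85 mb.
P_c ≤ 1007 − 88.85 = 918.15, so the highest integer P_c is 918 mb.

918 mb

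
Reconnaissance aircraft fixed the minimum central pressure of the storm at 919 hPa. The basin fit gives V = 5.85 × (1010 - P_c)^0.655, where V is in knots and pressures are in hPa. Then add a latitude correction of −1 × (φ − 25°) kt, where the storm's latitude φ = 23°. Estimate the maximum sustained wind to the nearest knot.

114 kt

ΔP = 1010 − 919 = 91 hPa.
91^0.655 ≈ 19.194.
V ≈ 5.85 × 19.194 ≈ 112.3 kt.
Latitude correction: −1 × (23 − 25) = 2 kt.
Corrected V ≈ 114.3 kt → 114 kt.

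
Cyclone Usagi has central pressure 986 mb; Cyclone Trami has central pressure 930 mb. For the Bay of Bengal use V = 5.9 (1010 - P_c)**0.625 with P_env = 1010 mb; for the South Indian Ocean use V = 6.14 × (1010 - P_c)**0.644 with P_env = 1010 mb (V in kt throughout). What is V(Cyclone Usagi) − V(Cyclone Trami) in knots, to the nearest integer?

Cyclone Usagi: ΔP = 24; V ≈ 5.9 × 24^0.625 ≈ 43.00 kt.
Cyclone Trami: ΔP = 80; V ≈ 6.14 × 80^0.644 ≈ 103.22 kt.
Difference ≈ 43.00 − 103.22 = -60.22 → -60 kt.

-60 kt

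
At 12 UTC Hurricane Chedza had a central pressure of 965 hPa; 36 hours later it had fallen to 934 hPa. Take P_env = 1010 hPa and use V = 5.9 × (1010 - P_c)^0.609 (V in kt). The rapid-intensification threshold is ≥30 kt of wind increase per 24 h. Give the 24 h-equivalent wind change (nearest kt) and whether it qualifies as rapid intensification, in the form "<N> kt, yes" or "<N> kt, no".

15 kt, no

V₁: ΔP = 45, V ≈ 5.9 × 45^0.609 ≈ 59.93 kt.
V₂: ΔP = 76, V ≈ 5.9 × 76^0.609 ≈ 82.46 kt.
ΔV over 36 h = 22.53 kt → 24 h equivalent = 22.53 × 24/36 ≈ 15.02 kt.
15 kt < 30 kt ⇒ not rapid intensification.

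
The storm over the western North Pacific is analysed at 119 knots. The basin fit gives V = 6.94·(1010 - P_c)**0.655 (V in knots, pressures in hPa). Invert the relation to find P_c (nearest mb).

ΔP = (V / 6.94)^(1/0.655) = (119/6.94)^1.527.
119/6.94 = 17.147; 17.147^1.527 ≈ 76.60 mb.
P_c = 1010 − 76.60 = 933.40 ≈ 933 mb.

933 mb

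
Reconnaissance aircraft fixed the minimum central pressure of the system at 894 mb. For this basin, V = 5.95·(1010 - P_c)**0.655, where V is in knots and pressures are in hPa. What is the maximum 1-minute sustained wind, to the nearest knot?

134 kt

ΔP = 1010 − 894 = 116 mb.
116^0.655 ≈ 22.502.
V ≈ 5.95 × 22.502 ≈ 133.9 kt.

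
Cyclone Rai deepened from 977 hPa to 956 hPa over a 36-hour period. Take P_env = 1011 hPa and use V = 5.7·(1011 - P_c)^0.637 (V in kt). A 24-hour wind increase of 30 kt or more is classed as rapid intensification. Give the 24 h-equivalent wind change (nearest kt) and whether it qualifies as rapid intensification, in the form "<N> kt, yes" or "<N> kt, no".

13 kt, no

V₁: ΔP = 34, V ≈ 5.7 × 34^0.637 ≈ 53.88 kt.
V₂: ΔP = 55, V ≈ 5.7 × 55^0.637 ≈ 73.20 kt.
ΔV over 36 h = 19.32 kt → 24 h equivalent = 19.32 × 24/36 ≈ 12.88 kt.
13 kt < 30 kt ⇒ not rapid intensification.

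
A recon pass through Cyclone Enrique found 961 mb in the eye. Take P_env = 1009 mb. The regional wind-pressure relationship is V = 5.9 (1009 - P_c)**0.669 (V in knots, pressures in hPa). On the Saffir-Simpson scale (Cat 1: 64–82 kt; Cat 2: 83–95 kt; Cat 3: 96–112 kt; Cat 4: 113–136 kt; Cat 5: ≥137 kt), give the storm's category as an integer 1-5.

ΔP = 1009 − 961 = 48 mb.
V ≈ 5.9 × 48^0.669 = 5.9 × 13.33 ≈ 79 kt.
79 kt falls in the Category 1 band.

1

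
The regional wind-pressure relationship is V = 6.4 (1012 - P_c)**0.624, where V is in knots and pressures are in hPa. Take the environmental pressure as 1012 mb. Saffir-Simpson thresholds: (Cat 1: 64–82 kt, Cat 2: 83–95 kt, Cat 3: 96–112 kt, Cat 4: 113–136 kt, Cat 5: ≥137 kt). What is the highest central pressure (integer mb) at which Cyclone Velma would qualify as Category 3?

Category 3 begins at V = 96 kt.
Required ΔP = (96/6.4)^(1/0.624) = 15.000^1.603 ≈ 76.69 mb.
P_c ≤ 1012 − 76.69 = 935.31, so the highest integer P_c is 935 mb.

935 mb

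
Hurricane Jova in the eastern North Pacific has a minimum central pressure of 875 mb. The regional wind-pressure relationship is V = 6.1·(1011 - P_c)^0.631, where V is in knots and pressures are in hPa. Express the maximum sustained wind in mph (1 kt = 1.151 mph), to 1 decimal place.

ΔP = 1011 − 875 = 136 mb.
V ≈ 6.1 × 136^0.631 = 6.1 × 22.195 ≈ 135.392 kt.
135.392 × 1.151 ≈ 155.84 mph → 155.8 mph.

155.8 mph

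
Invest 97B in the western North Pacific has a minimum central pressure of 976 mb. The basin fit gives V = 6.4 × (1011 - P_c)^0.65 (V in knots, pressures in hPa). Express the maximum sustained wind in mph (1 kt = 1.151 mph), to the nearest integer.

74 mph

ΔP = 1011 − 976 = 35 mb.
V ≈ 6.4 × 35^0.65 = 6.4 × 10.084 ≈ 64.539 kt.
64.539 × 1.151 ≈ 74.28 mph → 74 mph.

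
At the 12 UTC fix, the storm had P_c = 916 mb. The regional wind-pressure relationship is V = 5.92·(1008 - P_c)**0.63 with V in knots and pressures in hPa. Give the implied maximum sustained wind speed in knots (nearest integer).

102 kt

ΔP = 1008 − 916 = 92 mb.
92^0.63 ≈ 17.266.
V ≈ 5.92 × 17.266 ≈ 102.2 kt.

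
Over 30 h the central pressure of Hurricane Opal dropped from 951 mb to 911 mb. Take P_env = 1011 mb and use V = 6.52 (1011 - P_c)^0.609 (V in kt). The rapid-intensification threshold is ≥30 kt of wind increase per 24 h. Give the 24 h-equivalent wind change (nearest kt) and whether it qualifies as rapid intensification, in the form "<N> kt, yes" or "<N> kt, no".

V₁: ΔP = 60, V ≈ 6.52 × 60^0.609 ≈ 78.91 kt.
V₂: ΔP = 100, V ≈ 6.52 × 100^0.609 ≈ 107.71 kt.
ΔV over 30 h = 28.80 kt → 24 h equivalent = 28.80 × 24/30 ≈ 23.04 kt.
23 kt < 30 kt ⇒ not rapid intensification.

23 kt, no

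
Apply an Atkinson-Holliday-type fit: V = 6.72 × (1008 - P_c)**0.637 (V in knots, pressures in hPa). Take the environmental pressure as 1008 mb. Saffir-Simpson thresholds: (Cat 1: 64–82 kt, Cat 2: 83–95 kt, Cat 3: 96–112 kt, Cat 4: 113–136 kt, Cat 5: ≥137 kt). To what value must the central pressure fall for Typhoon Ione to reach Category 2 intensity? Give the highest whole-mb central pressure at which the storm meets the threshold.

956 mb

Category 2 begins at V = 83 kt.
Required ΔP = (83/6.72)^(1/0.637) = 12.351^1.570 ≈ 51.74 mb.
P_c ≤ 1008 − 51.74 = 956.26, so the highest integer P_c is 956 mb.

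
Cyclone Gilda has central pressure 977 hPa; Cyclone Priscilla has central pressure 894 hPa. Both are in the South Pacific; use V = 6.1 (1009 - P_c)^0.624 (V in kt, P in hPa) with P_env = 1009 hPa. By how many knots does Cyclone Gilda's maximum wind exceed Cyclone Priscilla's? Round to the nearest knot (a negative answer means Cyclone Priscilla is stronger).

Cyclone Gilda: ΔP = 32; V ≈ 6.1 × 32^0.624 ≈ 53.03 kt.
Cyclone Priscilla: ΔP = 115; V ≈ 6.1 × 115^0.624 ≈ 117.82 kt.
Difference ≈ 53.03 − 117.82 = -64.79 → -65 kt.

-65 kt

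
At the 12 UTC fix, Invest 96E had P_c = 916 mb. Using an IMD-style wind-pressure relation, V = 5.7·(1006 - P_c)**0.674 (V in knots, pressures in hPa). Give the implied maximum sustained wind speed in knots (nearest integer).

118 kt

ΔP = 1006 − 916 = 90 mb.
90^0.674 ≈ 20.757.
V ≈ 5.7 × 20.757 ≈ 118.3 kt.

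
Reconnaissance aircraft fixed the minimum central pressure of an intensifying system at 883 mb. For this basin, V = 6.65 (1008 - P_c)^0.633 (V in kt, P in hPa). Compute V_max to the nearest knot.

141 kt

ΔP = 1008 − 883 = 125 mb.
125^0.633 ≈ 21.249.
V ≈ 6.65 × 21.249 ≈ 141.3 kt.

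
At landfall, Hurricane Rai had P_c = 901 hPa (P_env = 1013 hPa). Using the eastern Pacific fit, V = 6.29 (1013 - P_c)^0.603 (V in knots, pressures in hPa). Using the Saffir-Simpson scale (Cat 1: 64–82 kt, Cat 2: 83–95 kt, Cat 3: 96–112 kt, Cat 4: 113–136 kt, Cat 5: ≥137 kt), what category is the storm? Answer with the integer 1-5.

ΔP = 1013 − 901 = 112 hPa.
V ≈ 6.29 × 112^0.603 = 6.29 × 17.21 ≈ 108 kt.
108 kt falls in the Category 3 band.

3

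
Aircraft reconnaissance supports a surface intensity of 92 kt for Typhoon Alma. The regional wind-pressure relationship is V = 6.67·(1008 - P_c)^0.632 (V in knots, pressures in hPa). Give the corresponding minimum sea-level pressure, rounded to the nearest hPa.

944 hPa

ΔP = (V / 6.67)^(1/0.632) = (92/6.67)^1.582.
92/6.67 = 13.793; 13.793^1.582 ≈ 63.57 hPa.
P_c = 1008 − 63.57 = 944.43 ≈ 944 hPa.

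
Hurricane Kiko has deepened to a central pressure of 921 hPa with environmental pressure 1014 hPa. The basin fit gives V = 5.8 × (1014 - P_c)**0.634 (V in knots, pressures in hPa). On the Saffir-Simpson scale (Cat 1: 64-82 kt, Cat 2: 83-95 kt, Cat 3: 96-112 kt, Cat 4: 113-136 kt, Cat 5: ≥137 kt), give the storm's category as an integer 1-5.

3

ΔP = 1014 − 921 = 93 hPa.
V ≈ 5.8 × 93^0.634 = 5.8 × 17.70 ≈ 103 kt.
103 kt falls in the Category 3 band.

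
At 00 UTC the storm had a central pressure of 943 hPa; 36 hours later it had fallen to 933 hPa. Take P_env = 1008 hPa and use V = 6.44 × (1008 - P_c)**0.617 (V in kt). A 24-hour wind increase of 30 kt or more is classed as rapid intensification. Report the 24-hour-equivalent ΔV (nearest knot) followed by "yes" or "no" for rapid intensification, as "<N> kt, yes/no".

V₁: ΔP = 65, V ≈ 6.44 × 65^0.617 ≈ 84.62 kt.
V₂: ΔP = 75, V ≈ 6.44 × 75^0.617 ≈ 92.43 kt.
ΔV over 36 h = 7.81 kt → 24 h equivalent = 7.81 × 24/36 ≈ 5.21 kt.
5 kt < 30 kt ⇒ not rapid intensification.

5 kt, no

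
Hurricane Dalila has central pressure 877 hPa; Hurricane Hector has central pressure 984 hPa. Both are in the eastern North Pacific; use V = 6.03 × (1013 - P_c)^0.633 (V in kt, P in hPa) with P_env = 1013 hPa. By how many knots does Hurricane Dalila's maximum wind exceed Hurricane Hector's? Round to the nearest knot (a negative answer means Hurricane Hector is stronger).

Hurricane Dalila: ΔP = 136; V ≈ 6.03 × 136^0.633 ≈ 135.16 kt.
Hurricane Hector: ΔP = 29; V ≈ 6.03 × 29^0.633 ≈ 50.82 kt.
Difference ≈ 135.16 − 50.82 = 84.34 → 84 kt.

84 kt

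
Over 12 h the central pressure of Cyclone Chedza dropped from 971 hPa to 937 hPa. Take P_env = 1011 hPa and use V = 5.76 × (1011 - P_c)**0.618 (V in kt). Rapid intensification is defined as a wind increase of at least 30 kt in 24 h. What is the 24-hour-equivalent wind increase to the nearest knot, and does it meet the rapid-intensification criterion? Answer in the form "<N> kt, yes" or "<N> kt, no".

V₁: ΔP = 40, V ≈ 5.76 × 40^0.618 ≈ 56.30 kt.
V₂: ΔP = 74, V ≈ 5.76 × 74^0.618 ≈ 82.34 kt.
ΔV over 12 h = 26.04 kt → 24 h equivalent = 26.04 × 24/12 ≈ 52.08 kt.
52 kt ≥ 30 kt ⇒ rapid intensification.

52 kt, yes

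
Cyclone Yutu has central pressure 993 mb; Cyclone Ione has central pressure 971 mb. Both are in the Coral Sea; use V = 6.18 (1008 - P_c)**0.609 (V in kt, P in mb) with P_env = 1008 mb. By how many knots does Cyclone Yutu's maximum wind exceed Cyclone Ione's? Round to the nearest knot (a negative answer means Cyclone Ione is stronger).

-24 kt

Cyclone Yutu: ΔP = 15; V ≈ 6.18 × 15^0.609 ≈ 32.15 kt.
Cyclone Ione: ΔP = 37; V ≈ 6.18 × 37^0.609 ≈ 55.72 kt.
Difference ≈ 32.15 − 55.72 = -23.57 → -24 kt.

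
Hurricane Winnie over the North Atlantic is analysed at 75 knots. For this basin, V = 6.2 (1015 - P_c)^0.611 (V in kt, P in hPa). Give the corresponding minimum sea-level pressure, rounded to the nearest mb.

956 mb

ΔP = (V / 6.2)^(1/0.611) = (75/6.2)^1.637.
75/6.2 = 12.097; 12.097^1.637 ≈ 59.15 mb.
P_c = 1015 − 59.15 = 955.85 ≈ 956 mb.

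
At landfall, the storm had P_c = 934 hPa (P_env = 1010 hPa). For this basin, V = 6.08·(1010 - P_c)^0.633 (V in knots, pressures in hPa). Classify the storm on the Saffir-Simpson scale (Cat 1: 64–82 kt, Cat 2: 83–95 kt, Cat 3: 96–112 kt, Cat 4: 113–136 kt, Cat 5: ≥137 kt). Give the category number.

ΔP = 1010 − 934 = 76 hPa.
V ≈ 6.08 × 76^0.633 = 6.08 × 15.51 ≈ 94 kt.
94 kt falls in the Category 2 band.

2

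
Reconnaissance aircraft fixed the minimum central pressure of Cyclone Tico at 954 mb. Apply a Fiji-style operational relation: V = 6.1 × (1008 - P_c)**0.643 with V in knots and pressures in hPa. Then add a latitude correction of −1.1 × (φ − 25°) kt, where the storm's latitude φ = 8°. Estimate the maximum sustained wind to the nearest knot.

98 kt

ΔP = 1008 − 954 = 54 mb.
54^0.643 ≈ 13.000.
V ≈ 6.1 × 13.000 ≈ 79.3 kt.
Latitude correction: −1.1 × (8 − 25) = 18.7 kt.
Corrected V ≈ 98 kt → 98 kt.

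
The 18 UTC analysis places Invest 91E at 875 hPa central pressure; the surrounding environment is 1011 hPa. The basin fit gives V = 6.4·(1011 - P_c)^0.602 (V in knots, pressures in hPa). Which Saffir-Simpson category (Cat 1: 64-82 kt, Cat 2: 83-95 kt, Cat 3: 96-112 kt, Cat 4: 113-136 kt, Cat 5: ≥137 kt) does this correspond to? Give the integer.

4

ΔP = 1011 − 875 = 136 hPa.
V ≈ 6.4 × 136^0.602 = 6.4 × 19.25 ≈ 123 kt.
123 kt falls in the Category 4 band.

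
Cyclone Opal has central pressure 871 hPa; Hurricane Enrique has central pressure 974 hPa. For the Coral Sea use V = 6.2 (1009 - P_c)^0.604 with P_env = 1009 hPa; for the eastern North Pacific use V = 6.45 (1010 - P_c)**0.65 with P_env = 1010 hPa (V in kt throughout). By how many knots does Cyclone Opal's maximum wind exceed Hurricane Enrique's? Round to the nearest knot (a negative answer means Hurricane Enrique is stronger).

55 kt

Cyclone Opal: ΔP = 138; V ≈ 6.2 × 138^0.604 ≈ 121.58 kt.
Hurricane Enrique: ΔP = 36; V ≈ 6.45 × 36^0.65 ≈ 66.25 kt.
Difference ≈ 121.58 − 66.25 = 55.33 → 55 kt.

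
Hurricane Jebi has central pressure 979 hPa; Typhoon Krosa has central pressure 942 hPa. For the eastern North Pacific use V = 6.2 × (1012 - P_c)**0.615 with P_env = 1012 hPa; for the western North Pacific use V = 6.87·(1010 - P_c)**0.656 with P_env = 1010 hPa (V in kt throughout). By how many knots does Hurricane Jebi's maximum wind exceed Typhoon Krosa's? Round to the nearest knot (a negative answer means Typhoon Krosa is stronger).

Hurricane Jebi: ΔP = 33; V ≈ 6.2 × 33^0.615 ≈ 53.24 kt.
Typhoon Krosa: ΔP = 68; V ≈ 6.87 × 68^0.656 ≈ 109.42 kt.
Difference ≈ 53.24 − 109.42 = -56.18 → -56 kt.

-56 kt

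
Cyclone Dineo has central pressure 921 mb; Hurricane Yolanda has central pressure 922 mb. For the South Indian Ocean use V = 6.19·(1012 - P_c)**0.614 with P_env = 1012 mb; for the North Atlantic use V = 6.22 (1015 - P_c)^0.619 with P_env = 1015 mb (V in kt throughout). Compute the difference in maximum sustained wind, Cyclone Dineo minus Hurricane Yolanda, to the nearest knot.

Cyclone Dineo: ΔP = 91; V ≈ 6.19 × 91^0.614 ≈ 98.75 kt.
Hurricane Yolanda: ΔP = 93; V ≈ 6.22 × 93^0.619 ≈ 102.87 kt.
Difference ≈ 98.75 − 102.87 = -4.12 → -4 kt.

-4 kt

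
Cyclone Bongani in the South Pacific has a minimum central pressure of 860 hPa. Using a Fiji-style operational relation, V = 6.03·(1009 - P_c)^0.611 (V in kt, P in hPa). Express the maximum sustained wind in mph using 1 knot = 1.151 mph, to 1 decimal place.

ΔP = 1009 − 860 = 149 hPa.
V ≈ 6.03 × 149^0.611 = 6.03 × 21.272 ≈ 128.273 kt.
128.273 × 1.151 ≈ 147.64 mph → 147.6 mph.

147.6 mph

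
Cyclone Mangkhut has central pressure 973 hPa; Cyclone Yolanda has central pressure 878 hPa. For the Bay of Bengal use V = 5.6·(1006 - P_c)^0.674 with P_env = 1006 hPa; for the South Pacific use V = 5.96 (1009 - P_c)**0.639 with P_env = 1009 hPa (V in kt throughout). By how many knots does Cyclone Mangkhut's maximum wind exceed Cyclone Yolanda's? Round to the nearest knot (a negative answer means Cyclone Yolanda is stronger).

-75 kt

Cyclone Mangkhut: ΔP = 33; V ≈ 5.6 × 33^0.674 ≈ 59.11 kt.
Cyclone Yolanda: ΔP = 131; V ≈ 5.96 × 131^0.639 ≈ 134.33 kt.
Difference ≈ 59.11 − 134.33 = -75.22 → -75 kt.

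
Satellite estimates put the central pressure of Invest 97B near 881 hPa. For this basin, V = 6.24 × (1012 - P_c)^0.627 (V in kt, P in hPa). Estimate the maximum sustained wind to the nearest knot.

133 kt

ΔP = 1012 − 881 = 131 hPa.
131^0.627 ≈ 21.258.
V ≈ 6.24 × 21.258 ≈ 132.7 kt.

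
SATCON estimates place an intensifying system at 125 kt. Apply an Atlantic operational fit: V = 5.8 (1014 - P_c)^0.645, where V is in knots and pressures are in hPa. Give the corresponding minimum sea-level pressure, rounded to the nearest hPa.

ΔP = (V / 5.8)^(1/0.645) = (125/5.8)^1.550.
125/5.8 = 21.552; 21.552^1.550 ≈ 116.79 hPa.
P_c = 1014 − 116.79 = 897.21 ≈ 897 hPa.

897 hPa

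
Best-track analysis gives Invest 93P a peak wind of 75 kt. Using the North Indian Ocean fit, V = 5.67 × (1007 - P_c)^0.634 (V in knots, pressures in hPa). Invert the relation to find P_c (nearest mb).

ΔP = (V / 5.67)^(1/0.634) = (75/5.67)^1.577.
75/5.67 = 13.228; 13.228^1.577 ≈ 58.73 mb.
P_c = 1007 − 58.73 = 948.27 ≈ 948 mb.

948 mb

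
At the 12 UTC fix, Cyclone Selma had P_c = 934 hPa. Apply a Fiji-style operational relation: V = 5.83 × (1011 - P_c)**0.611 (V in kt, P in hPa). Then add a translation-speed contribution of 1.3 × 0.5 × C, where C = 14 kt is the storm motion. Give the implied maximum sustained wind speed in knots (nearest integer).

92 kt

ΔP = 1011 − 934 = 77 hPa.
77^0.611 ≈ 14.212.
V ≈ 5.83 × 14.212 ≈ 82.9 kt.
Translation term: 1.3 × 0.5 × 14 = 9.1 kt.
Corrected V ≈ 92 kt → 92 kt.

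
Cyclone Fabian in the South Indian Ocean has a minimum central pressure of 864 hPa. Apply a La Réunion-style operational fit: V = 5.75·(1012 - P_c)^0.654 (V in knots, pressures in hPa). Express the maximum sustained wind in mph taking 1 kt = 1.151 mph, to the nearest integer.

ΔP = 1012 − 864 = 148 hPa.
V ≈ 5.75 × 148^0.654 = 5.75 × 26.263 ≈ 151.015 kt.
151.015 × 1.151 ≈ 173.82 mph → 174 mph.

174 mph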